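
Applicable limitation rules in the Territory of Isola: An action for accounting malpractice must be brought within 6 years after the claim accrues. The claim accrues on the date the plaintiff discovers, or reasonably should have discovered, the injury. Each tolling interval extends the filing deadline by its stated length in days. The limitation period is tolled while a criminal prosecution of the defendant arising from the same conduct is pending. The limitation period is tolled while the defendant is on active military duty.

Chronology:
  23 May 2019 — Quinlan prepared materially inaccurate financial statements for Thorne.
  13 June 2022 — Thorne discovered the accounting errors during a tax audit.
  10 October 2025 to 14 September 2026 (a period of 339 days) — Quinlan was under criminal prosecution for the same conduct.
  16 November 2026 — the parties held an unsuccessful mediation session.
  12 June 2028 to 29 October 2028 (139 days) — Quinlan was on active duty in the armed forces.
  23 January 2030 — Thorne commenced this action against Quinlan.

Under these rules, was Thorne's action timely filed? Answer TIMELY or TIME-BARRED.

Under the discovery rule, the claim accrued on 13 June 2022, when Thorne discovered the injury — not on the 23 May 2019 date of the underlying act.
Adding the 6 years base period to 13 June 2022 gives a deadline of 13 June 2028, before any tolling.
Because the pending criminal prosecution ran from 10 October 2025 to 14 September 2026, the deadline is extended by 339 days to 18 May 2029.
The defendant's active military service from 12 June 2028 to 29 October 2028 tolled the period for 139 days, extending the deadline to 4 October 2029.
The other events in the timeline have no effect on the limitation period under the stated rules.
The 23 January 2030 filing falls after the 4 October 2029 deadline; the claim is time-barred.

TIME-BARRED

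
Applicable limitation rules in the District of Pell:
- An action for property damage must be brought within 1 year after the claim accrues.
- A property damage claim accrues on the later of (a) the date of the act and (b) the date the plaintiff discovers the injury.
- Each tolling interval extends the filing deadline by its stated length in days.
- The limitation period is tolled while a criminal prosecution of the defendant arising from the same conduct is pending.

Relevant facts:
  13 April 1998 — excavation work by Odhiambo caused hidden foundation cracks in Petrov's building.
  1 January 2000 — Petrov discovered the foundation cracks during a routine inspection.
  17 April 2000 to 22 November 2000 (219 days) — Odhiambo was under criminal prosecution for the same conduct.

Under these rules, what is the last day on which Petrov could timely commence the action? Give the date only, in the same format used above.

The claim accrued on 1 January 2000 — the later of the 13 April 1998 act and the 1 January 2000 discovery.
Adding the 1 year base period to 1 January 2000 gives a deadline of 1 January 2001, before any tolling.
The pending criminal prosecution from 17 April 2000 to 22 November 2000 tolled the period for 219 days, extending the deadline to 8 August 2001.

8 August 2001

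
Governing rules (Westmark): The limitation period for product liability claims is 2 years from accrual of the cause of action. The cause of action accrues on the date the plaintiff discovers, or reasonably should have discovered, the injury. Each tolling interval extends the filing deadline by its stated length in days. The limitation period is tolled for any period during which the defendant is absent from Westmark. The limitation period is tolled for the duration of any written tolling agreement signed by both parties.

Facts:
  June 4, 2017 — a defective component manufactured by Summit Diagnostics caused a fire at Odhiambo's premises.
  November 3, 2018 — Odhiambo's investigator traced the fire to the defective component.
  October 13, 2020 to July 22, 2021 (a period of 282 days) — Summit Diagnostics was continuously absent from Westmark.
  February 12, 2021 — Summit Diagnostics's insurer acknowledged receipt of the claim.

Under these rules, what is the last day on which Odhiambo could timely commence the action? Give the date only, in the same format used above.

August 12, 2021

The claim did not accrue until Odhiambo discovered the injury on November 3, 2018; the June 4, 2017 act date does not start the clock under the stated rule.
The untolled deadline — 2 years after November 3, 2018 — is November 3, 2020.
The defendant's absence from the jurisdiction from October 13, 2020 to July 22, 2021 tolled the period for 282 days, extending the deadline to August 12, 2021.
None of the other events listed affects the running of the period under the stated rules.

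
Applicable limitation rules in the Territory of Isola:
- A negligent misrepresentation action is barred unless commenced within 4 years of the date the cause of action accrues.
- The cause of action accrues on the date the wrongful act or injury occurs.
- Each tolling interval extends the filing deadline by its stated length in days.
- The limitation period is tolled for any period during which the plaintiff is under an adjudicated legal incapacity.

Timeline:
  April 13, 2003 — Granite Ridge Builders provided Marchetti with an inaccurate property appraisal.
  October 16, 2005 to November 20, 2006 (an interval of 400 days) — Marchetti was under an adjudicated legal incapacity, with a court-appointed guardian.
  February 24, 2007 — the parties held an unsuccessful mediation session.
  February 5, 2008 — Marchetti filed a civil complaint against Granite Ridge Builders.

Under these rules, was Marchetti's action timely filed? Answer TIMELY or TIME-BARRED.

TIMELY

The limitation period began to run on April 13, 2003.
The untolled deadline — 4 years after April 13, 2003 — is April 13, 2007.
The plaintiff's legal incapacity from October 16, 2005 to November 20, 2006 tolled the period for 400 days, extending the deadline to May 17, 2008.
Nothing else in the chronology tolls or restarts the period.
Marchetti filed on February 5, 2008, before the May 17, 2008 deadline, so the action is timely.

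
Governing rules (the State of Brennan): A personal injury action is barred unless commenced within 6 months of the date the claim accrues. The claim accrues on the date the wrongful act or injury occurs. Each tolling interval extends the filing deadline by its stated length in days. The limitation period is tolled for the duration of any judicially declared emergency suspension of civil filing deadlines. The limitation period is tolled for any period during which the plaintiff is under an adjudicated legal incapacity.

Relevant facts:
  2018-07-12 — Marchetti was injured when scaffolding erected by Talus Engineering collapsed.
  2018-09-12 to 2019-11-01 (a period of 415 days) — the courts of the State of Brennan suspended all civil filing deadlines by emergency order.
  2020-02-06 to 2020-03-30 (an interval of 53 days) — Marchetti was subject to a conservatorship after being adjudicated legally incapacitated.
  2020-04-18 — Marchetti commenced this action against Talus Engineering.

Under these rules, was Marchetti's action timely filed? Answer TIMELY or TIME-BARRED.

TIMELY

The claim accrued on 2018-07-12, when the wrongful act occurred.
The untolled deadline — 6 months after 2018-07-12 — is 2019-01-12.
The emergency suspension of filing deadlines from 2018-09-12 to 2019-11-01 tolled the period for 415 days, extending the deadline to 2020-03-02.
Because the plaintiff's legal incapacity ran from 2020-02-06 to 2020-03-30, the deadline is extended by 53 days to 2020-04-24.
Marchetti filed on 2020-04-18, before the 2020-04-24 deadline, so the action is timely.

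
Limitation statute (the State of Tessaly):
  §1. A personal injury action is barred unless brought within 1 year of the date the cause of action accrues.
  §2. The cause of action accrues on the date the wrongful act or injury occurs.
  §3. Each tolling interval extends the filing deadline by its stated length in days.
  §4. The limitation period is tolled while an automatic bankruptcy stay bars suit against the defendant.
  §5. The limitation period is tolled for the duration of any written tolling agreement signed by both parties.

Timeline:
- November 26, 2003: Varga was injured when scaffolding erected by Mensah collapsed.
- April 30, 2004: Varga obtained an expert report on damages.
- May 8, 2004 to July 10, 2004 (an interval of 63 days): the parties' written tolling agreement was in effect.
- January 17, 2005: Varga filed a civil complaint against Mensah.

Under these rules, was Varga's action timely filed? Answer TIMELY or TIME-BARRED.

TIMELY

The claim accrued on November 26, 2003, when the wrongful act occurred.
1 year from November 26, 2003 is November 26, 2004.
The written tolling agreement from May 8, 2004 to July 10, 2004 tolled the period for 63 days, extending the deadline to January 28, 2005.
Nothing else in the chronology tolls or restarts the period.
Varga filed on January 17, 2005, before the January 28, 2005 deadline, so the action is timely.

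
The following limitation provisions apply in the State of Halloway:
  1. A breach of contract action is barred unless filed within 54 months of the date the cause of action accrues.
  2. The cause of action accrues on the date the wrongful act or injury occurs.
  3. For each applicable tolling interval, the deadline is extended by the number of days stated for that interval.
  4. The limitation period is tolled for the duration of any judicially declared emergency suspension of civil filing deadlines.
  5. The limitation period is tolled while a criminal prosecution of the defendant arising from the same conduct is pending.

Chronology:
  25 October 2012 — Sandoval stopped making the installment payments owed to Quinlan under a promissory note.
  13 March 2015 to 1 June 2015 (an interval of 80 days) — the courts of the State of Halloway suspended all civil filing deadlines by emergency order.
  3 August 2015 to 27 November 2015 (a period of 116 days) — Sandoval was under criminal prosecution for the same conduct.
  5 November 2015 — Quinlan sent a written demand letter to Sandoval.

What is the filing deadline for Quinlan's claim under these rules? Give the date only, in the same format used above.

The cause of action accrued on 25 October 2012, the date of the act.
The untolled deadline — 54 months after 25 October 2012 — is 25 April 2017.
The period was tolled for 80 days by the emergency suspension of filing deadlines (13 March 2015 to 1 June 2015), pushing the deadline to 14 July 2017.
Because the pending criminal prosecution ran from 3 August 2015 to 27 November 2015, the deadline is extended by 116 days to 7 November 2017.
None of the other events listed affects the running of the period under the stated rules.

7 November 2017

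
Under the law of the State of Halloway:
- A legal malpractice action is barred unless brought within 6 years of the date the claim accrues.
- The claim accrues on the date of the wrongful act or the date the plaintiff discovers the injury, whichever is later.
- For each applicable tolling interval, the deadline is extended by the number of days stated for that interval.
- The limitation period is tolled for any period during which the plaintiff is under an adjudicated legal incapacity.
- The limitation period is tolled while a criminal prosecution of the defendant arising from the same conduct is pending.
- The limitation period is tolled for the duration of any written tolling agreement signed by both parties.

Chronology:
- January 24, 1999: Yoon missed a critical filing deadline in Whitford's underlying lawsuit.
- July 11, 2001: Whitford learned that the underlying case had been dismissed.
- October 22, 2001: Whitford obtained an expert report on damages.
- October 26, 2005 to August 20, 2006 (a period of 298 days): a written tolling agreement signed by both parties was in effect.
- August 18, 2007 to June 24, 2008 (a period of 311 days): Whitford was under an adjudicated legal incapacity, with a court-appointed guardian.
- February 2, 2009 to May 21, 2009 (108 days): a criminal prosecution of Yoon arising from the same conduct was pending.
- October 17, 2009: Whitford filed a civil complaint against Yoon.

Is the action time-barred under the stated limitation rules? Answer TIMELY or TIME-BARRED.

The claim accrued on July 11, 2001 — the later of the January 24, 1999 act and the July 11, 2001 discovery.
Adding the 6 years base period to July 11, 2001 gives a deadline of July 11, 2007, before any tolling.
Because the written tolling agreement ran from October 26, 2005 to August 20, 2006, the deadline is extended by 298 days to May 4, 2008.
The period was tolled for 311 days by the plaintiff's legal incapacity (August 18, 2007 to June 24, 2008), pushing the deadline to March 11, 2009.
Because the pending criminal prosecution ran from February 2, 2009 to May 21, 2009, the deadline is extended by 108 days to June 27, 2009.
Nothing else in the chronology tolls or restarts the period.
Filing on October 17, 2009 missed the June 27, 2009 deadline — the action is time-barred.

TIME-BARRED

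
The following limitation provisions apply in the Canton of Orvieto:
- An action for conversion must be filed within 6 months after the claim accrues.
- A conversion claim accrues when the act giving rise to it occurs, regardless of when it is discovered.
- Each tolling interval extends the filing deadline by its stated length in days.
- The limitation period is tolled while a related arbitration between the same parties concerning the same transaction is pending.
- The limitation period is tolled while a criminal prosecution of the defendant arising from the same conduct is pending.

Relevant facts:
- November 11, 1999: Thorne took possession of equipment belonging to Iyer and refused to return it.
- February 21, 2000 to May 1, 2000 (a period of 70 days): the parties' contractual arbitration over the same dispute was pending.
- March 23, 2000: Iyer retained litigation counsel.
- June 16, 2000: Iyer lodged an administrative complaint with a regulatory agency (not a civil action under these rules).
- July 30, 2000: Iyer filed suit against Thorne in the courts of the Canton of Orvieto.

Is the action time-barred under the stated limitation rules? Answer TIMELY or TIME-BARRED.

TIME-BARRED

The claim accrued on November 11, 1999, the date of the act.
Adding the 6 months base period to November 11, 1999 gives a deadline of May 11, 2000, before any tolling.
Because the pending related arbitration ran from February 21, 2000 to May 1, 2000, the deadline is extended by 70 days to July 20, 2000.
The other events in the timeline have no effect on the limitation period under the stated rules.
Filing on July 30, 2000 missed the July 20, 2000 deadline — the action is time-barred.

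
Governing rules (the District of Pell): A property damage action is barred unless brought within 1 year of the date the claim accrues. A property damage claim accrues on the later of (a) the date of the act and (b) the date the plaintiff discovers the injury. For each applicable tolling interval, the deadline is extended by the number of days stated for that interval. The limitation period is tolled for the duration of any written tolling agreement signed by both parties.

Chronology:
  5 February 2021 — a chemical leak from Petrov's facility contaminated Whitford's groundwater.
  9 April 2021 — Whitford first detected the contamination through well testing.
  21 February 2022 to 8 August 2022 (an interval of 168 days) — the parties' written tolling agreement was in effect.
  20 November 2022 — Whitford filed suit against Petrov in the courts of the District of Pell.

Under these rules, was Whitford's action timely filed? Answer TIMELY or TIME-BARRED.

Taking the later of the act (5 February 2021) and discovery (9 April 2021), the claim accrued on 9 April 2021.
1 year from 9 April 2021 is 9 April 2022.
The written tolling agreement from 21 February 2022 to 8 August 2022 tolled the period for 168 days, extending the deadline to 24 September 2022.
The 20 November 2022 filing falls after the 24 September 2022 deadline; the claim is time-barred.

TIME-BARRED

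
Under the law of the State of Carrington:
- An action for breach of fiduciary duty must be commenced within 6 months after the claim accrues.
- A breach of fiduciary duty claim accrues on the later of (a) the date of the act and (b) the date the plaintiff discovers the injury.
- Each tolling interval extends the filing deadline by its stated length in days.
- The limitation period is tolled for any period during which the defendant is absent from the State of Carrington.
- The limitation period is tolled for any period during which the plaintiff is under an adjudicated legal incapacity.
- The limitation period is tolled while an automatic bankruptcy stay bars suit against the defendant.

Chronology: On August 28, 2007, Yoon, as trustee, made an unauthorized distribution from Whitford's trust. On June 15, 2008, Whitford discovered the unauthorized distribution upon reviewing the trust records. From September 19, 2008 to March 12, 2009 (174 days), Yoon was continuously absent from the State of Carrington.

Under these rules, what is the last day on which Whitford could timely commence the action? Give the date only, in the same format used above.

June 7, 2009

The claim accrued on June 15, 2008 — the later of the August 28, 2007 act and the June 15, 2008 discovery.
6 months from June 15, 2008 is December 15, 2008.
The period was tolled for 174 days by the defendant's absence from the jurisdiction (September 19, 2008 to March 12, 2009), pushing the deadline to June 7, 2009.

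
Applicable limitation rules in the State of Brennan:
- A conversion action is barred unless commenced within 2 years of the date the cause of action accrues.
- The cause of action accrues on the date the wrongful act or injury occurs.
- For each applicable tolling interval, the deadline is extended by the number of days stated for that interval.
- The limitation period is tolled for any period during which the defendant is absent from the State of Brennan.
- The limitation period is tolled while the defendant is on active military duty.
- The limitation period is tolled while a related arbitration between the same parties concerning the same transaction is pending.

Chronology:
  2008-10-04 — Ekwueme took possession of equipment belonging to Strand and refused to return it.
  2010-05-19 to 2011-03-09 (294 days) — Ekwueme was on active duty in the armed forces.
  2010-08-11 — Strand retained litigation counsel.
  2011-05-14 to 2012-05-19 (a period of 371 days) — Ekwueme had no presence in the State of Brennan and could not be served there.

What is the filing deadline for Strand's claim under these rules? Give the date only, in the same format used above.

The limitation period began to run on 2008-10-04.
2 years from 2008-10-04 is 2010-10-04.
The period was tolled for 294 days by the defendant's active military service (2010-05-19 to 2011-03-09), pushing the deadline to 2011-07-25.
Because the defendant's absence from the jurisdiction ran from 2011-05-14 to 2012-05-19, the deadline is extended by 371 days to 2012-07-30.
The other events in the timeline have no effect on the limitation period under the stated rules.

2012-07-30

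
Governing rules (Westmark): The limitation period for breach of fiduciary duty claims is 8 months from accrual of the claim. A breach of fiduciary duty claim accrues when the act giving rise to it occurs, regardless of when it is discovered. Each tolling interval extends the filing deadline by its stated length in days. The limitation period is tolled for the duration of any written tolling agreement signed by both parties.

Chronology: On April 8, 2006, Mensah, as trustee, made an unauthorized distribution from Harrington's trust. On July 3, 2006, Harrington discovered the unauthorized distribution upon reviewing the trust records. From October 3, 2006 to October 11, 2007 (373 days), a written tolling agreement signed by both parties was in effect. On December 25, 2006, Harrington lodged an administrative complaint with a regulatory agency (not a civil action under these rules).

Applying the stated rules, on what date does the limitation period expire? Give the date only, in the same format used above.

December 16, 2007

Accrual is governed by the date of the act, so the period began to run on April 8, 2006; the later discovery on July 3, 2006 is irrelevant under the stated rule.
8 months from April 8, 2006 is December 8, 2006.
Because the written tolling agreement ran from October 3, 2006 to October 11, 2007, the deadline is extended by 373 days to December 16, 2007.
None of the other events listed affects the running of the period under the stated rules.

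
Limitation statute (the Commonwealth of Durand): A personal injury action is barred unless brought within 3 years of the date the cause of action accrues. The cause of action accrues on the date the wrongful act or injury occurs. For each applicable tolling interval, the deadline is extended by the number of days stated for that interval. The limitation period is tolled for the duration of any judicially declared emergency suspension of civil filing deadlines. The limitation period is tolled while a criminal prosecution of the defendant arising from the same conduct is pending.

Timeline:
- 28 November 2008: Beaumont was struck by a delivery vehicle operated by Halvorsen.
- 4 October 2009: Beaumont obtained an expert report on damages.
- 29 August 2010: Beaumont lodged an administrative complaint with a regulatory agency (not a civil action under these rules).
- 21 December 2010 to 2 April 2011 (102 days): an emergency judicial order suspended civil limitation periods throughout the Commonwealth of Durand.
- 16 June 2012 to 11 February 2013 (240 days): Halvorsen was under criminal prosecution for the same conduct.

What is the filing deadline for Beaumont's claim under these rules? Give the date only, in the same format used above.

The cause of action accrued on 28 November 2008, the date of the act.
The untolled deadline — 3 years after 28 November 2008 — is 28 November 2011.
The period was tolled for 102 days by the emergency suspension of filing deadlines (21 December 2010 to 2 April 2011), pushing the deadline to 9 March 2012.
The pending criminal prosecution starting 16 June 2012 came too late — the period had run on 9 March 2012 — and so does not extend the deadline.
None of the other events listed affects the running of the period under the stated rules.

9 March 2012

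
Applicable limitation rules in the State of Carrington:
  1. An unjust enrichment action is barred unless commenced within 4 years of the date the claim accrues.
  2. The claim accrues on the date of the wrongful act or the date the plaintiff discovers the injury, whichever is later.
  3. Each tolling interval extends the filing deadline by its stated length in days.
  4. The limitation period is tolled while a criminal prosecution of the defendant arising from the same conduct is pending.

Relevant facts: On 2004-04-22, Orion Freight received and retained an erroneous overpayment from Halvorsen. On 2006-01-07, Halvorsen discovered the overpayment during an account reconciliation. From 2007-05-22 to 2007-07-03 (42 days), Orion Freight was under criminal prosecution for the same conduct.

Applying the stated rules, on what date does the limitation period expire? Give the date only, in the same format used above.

2010-02-18

The claim accrued on 2006-01-07 — the later of the 2004-04-22 act and the 2006-01-07 discovery.
The untolled deadline — 4 years after 2006-01-07 — is 2010-01-07.
The pending criminal prosecution from 2007-05-22 to 2007-07-03 tolled the period for 42 days, extending the deadline to 2010-02-18.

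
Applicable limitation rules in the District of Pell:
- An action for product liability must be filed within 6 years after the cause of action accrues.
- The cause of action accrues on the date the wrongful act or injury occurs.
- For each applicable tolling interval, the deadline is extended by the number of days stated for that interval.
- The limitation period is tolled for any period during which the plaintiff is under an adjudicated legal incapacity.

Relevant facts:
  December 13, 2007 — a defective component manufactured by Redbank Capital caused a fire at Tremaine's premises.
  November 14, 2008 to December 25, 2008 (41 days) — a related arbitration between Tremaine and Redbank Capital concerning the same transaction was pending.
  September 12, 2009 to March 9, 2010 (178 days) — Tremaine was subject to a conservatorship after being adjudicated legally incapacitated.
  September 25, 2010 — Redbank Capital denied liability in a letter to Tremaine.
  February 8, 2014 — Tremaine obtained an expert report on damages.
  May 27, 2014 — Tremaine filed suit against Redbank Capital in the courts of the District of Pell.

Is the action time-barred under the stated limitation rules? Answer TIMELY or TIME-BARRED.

TIMELY

The claim accrued on December 13, 2007, when the wrongful act occurred.
The untolled deadline — 6 years after December 13, 2007 — is December 13, 2013.
The plaintiff's legal incapacity from September 12, 2009 to March 9, 2010 tolled the period for 178 days, extending the deadline to June 9, 2014.
Although a pending arbitration ran from November 14, 2008 to December 25, 2008, the stated rules do not make that a tolling event, so it is disregarded.
The other events in the timeline have no effect on the limitation period under the stated rules.
The May 27, 2014 filing precedes the June 9, 2014 deadline; the claim is timely.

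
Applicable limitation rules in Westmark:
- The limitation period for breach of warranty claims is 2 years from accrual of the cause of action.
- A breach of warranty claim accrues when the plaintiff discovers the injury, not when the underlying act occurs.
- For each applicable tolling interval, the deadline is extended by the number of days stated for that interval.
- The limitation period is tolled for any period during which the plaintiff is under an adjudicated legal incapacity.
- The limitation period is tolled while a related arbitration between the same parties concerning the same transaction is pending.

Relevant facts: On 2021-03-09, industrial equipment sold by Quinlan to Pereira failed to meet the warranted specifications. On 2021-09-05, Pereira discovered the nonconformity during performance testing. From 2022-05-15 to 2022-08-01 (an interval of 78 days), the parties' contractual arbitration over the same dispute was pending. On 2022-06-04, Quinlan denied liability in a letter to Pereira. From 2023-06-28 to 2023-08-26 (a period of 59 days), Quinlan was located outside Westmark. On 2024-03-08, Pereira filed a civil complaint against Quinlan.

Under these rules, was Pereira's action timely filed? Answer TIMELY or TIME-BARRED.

TIME-BARRED

The claim did not accrue until Pereira discovered the injury on 2021-09-05; the 2021-03-09 act date does not start the clock under the stated rule.
2 years from 2021-09-05 is 2023-09-05.
Because the pending related arbitration ran from 2022-05-15 to 2022-08-01, the deadline is extended by 78 days to 2023-11-22.
The defendant's absence from the jurisdiction from 2023-06-28 to 2023-08-26 does not toll the period, because no stated rule makes the defendant's absence a tolling event.
None of the other events listed affects the running of the period under the stated rules.
Filing on 2024-03-08 missed the 2023-11-22 deadline — the action is time-barred.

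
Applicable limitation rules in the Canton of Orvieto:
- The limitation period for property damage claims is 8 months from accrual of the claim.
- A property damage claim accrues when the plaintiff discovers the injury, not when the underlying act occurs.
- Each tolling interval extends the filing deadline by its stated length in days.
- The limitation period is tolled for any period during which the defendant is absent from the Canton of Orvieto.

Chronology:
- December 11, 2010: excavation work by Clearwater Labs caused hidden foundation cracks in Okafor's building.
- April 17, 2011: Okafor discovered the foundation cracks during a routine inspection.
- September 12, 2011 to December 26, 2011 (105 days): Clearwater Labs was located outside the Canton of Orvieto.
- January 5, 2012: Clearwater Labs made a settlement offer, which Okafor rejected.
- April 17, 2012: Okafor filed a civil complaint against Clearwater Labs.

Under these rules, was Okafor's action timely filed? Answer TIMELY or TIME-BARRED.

TIME-BARRED

The claim did not accrue until Okafor discovered the injury on April 17, 2011; the December 11, 2010 act date does not start the clock under the stated rule.
8 months from April 17, 2011 is December 17, 2011.
Because the defendant's absence from the jurisdiction ran from September 12, 2011 to December 26, 2011, the deadline is extended by 105 days to March 31, 2012.
None of the other events listed affects the running of the period under the stated rules.
The April 17, 2012 filing falls after the March 31, 2012 deadline; the claim is time-barred.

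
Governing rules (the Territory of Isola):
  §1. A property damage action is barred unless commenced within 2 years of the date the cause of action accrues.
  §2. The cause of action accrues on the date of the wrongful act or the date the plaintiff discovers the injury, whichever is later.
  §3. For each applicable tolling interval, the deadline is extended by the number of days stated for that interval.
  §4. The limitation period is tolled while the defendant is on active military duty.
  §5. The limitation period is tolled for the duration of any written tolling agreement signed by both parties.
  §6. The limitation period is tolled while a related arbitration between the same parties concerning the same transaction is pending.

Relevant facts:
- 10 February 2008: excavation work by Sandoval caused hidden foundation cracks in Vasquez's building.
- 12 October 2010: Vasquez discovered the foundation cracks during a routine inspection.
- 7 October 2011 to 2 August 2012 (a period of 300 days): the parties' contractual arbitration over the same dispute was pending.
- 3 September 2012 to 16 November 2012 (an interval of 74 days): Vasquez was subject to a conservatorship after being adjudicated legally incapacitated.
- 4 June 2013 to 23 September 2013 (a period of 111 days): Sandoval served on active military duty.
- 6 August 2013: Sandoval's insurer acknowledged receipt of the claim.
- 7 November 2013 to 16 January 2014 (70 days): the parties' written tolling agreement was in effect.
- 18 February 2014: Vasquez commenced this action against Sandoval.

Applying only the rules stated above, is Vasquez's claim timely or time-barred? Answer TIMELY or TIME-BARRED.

TIME-BARRED

The claim accrued on 12 October 2010 — the later of the 10 February 2008 act and the 12 October 2010 discovery.
The untolled deadline — 2 years after 12 October 2010 — is 12 October 2012.
Because the pending related arbitration ran from 7 October 2011 to 2 August 2012, the deadline is extended by 300 days to 8 August 2013.
The period was tolled for 111 days by the defendant's active military service (4 June 2013 to 23 September 2013), pushing the deadline to 27 November 2013.
The written tolling agreement from 7 November 2013 to 16 January 2014 tolled the period for 70 days, extending the deadline to 5 February 2014.
No stated provision tolls the period for the plaintiff's incapacity, so the interval from 3 September 2012 to 16 November 2012 has no effect on the deadline.
None of the other events listed affects the running of the period under the stated rules.
Filing on 18 February 2014 missed the 5 February 2014 deadline — the action is time-barred.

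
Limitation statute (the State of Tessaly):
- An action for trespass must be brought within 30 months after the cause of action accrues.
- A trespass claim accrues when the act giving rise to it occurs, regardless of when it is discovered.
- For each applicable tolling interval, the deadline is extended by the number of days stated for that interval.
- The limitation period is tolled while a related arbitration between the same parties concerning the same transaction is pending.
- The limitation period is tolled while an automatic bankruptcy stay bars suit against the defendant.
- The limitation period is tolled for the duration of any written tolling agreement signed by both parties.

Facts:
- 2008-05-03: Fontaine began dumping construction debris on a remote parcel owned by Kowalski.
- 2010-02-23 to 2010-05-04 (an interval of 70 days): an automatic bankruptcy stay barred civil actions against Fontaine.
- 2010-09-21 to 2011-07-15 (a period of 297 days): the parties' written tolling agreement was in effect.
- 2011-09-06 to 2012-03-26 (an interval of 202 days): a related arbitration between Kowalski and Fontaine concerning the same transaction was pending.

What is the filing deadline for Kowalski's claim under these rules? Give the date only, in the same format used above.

The cause of action accrued on 2008-05-03, the date of the act.
30 months from 2008-05-03 is 2010-11-03.
The period was tolled for 70 days by the automatic bankruptcy stay (2010-02-23 to 2010-05-04), pushing the deadline to 2011-01-12.
Because the written tolling agreement ran from 2010-09-21 to 2011-07-15, the deadline is extended by 297 days to 2011-11-05.
Because the pending related arbitration ran from 2011-09-06 to 2012-03-26, the deadline is extended by 202 days to 2012-05-25.

2012-05-25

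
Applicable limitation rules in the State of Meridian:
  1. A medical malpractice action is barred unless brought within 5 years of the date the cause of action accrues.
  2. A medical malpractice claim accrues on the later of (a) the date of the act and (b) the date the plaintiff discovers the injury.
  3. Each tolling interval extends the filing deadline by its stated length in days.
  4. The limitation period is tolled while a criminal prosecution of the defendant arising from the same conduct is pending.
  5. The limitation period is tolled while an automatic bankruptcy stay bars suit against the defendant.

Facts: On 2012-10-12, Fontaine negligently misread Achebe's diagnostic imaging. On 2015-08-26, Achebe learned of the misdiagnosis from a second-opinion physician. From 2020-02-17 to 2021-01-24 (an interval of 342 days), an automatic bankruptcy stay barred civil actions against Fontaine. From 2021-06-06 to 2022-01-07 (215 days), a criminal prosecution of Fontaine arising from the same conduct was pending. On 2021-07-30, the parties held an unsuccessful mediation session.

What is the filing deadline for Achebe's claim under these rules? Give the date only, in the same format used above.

Because discovery on 2015-08-26 post-dates the 2012-10-12 act, accrual under the later-of rule falls on 2015-08-26.
The untolled deadline — 5 years after 2015-08-26 — is 2020-08-26.
Because the automatic bankruptcy stay ran from 2020-02-17 to 2021-01-24, the deadline is extended by 342 days to 2021-08-03.
The period was tolled for 215 days by the pending criminal prosecution (2021-06-06 to 2022-01-07), pushing the deadline to 2022-03-06.
Nothing else in the chronology tolls or restarts the period.

2022-03-06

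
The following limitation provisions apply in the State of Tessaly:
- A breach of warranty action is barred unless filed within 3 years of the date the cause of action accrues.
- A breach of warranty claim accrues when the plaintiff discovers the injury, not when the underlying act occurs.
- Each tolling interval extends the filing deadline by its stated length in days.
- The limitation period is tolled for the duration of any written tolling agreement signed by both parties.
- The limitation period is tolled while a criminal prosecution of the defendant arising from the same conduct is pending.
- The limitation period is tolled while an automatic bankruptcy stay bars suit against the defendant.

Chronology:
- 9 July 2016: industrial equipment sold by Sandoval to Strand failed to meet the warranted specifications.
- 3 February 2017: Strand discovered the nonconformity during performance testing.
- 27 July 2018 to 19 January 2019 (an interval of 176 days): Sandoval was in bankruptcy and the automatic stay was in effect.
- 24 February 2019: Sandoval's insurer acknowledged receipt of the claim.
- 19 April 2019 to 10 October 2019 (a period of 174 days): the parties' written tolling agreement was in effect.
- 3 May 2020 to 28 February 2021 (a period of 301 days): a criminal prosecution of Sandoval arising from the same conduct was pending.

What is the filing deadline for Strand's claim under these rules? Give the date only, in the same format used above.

Accrual is tied to discovery, so the period began on 3 February 2017 rather than on 9 July 2016 when the act occurred.
3 years from 3 February 2017 is 3 February 2020.
Because the automatic bankruptcy stay ran from 27 July 2018 to 19 January 2019, the deadline is extended by 176 days to 28 July 2020.
The period was tolled for 174 days by the written tolling agreement (19 April 2019 to 10 October 2019), pushing the deadline to 18 January 2021.
The pending criminal prosecution from 3 May 2020 to 28 February 2021 tolled the period for 301 days, extending the deadline to 15 November 2021.
None of the other events listed affects the running of the period under the stated rules.

15 November 2021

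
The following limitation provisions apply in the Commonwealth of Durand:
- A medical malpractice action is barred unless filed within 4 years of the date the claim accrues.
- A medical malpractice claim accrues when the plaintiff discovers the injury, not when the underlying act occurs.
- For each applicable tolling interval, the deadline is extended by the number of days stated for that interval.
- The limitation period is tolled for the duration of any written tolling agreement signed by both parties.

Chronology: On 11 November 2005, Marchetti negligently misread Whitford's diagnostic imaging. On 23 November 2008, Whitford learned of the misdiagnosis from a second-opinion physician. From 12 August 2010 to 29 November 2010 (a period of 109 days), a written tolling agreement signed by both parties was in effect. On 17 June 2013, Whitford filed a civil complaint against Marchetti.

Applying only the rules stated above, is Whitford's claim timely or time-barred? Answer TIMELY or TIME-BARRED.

TIME-BARRED

Under the discovery rule, the claim accrued on 23 November 2008, when Whitford discovered the injury — not on the 11 November 2005 date of the underlying act.
Adding the 4 years base period to 23 November 2008 gives a deadline of 23 November 2012, before any tolling.
The written tolling agreement from 12 August 2010 to 29 November 2010 tolled the period for 109 days, extending the deadline to 12 March 2013.
Filing on 17 June 2013 missed the 12 March 2013 deadline — the action is time-barred.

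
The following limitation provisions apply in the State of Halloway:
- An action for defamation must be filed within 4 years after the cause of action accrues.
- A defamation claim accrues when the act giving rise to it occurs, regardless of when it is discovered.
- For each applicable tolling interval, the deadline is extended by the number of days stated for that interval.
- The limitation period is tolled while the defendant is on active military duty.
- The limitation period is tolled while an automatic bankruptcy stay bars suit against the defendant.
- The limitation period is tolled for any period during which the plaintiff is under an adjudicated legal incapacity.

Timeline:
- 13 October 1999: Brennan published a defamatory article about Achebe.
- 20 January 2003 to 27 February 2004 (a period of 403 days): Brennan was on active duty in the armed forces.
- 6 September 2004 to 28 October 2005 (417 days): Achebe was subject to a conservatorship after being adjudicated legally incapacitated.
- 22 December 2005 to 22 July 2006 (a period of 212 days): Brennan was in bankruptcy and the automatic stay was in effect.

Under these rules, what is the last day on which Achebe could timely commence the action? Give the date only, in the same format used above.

The cause of action accrued on 13 October 1999, the date of the act.
The untolled deadline — 4 years after 13 October 1999 — is 13 October 2003.
The defendant's active military service from 20 January 2003 to 27 February 2004 tolled the period for 403 days, extending the deadline to 19 November 2004.
Because the plaintiff's legal incapacity ran from 6 September 2004 to 28 October 2005, the deadline is extended by 417 days to 10 January 2006.
The period was tolled for 212 days by the automatic bankruptcy stay (22 December 2005 to 22 July 2006), pushing the deadline to 10 August 2006.

10 August 2006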